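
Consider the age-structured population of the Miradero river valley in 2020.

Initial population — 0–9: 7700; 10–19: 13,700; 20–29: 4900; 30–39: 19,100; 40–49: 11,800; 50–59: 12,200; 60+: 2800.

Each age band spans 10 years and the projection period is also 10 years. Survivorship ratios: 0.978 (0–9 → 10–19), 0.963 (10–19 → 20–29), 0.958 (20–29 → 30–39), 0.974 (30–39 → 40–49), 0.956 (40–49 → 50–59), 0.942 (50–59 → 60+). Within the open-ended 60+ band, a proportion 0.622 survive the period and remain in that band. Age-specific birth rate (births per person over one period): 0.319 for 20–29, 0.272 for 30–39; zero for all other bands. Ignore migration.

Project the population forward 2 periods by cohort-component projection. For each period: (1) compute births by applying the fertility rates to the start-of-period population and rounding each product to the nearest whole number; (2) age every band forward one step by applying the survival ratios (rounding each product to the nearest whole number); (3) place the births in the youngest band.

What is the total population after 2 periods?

73201

[period 1]
Births: 4900 × 0.319 = 1563  |  19100 × 0.272 = 5195 — total 6758
10–19: 7700 × 0.978 = 7531
20–29: 13700 × 0.963 = 13193
30–39: 4900 × 0.958 = 4694
40–49: 19100 × 0.974 = 18603
50–59: 11800 × 0.956 = 11281
60+: 12200 × 0.942 + 2800 × 0.622 = 11492 + 1742 = 13234
Population now: 0–9=6758, 10–19=7531, 20–29=13193, 30–39=4694, 40–49=18603, 50–59=11281, 60+=13234
[period 2]
Births: 13193 × 0.319 = 4209  |  4694 × 0.272 = 1277 — total 5486
10–19: 6758 × 0.978 = 6609
20–29: 7531 × 0.963 = 7252
30–39: 13193 × 0.958 = 12639
40–49: 4694 × 0.974 = 4572
50–59: 18603 × 0.956 = 17784
60+: 11281 × 0.942 + 13234 × 0.622 = 10627 + 8232 = 18859
Population now: 0–9=5486, 10–19=6609, 20–29=7252, 30–39=12639, 40–49=4572, 50–59=17784, 60+=18859
Total after period 2: 5486 + 6609 + 7252 + 12639 + 4572 + 17784 + 18859 = 73201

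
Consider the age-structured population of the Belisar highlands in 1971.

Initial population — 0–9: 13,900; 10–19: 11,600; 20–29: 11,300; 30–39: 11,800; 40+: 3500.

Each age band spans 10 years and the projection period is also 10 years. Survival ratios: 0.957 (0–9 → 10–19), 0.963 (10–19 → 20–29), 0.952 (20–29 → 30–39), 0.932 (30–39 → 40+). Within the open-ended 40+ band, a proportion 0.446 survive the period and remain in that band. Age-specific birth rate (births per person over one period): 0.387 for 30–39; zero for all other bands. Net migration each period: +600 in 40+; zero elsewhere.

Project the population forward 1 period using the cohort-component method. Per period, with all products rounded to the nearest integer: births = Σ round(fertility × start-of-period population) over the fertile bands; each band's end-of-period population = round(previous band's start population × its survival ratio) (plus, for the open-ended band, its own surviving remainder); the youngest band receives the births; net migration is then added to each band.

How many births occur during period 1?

4567

Period 1.
Births: 11800 × 0.387 = 4567
10–19: 13900 × 0.957 = 13302
20–29: 11600 × 0.963 = 11171
30–39: 11300 × 0.952 = 10758
40+: 11800 × 0.932 + 3500 × 0.446 = 10998 + 1561 = 12559
Net migration: 40+ + 600 → 13159
Population now: 0–9=4567, 10–19=13302, 20–29=11171, 30–39=10758, 40+=13159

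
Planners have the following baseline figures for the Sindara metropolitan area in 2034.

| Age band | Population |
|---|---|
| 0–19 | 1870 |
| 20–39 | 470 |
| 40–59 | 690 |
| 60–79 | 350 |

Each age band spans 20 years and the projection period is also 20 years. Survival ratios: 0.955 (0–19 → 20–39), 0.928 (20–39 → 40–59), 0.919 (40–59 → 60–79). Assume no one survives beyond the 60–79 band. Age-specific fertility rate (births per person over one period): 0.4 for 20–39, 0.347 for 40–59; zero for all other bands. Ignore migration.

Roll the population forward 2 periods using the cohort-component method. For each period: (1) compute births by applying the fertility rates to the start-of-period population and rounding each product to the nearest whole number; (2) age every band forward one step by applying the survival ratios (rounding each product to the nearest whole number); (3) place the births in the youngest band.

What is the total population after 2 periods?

— Period 1 —
Births: 470 * 0.4 = 188  |  690 * 0.347 = 239 → 427
20–39: 1870 * 0.955 = 1786
40–59: 470 * 0.928 = 436
60–79: 690 * 0.919 = 634
Giving 427 / 1786 / 436 / 634.
— Period 2 —
Births: 1786 * 0.4 = 714  |  436 * 0.347 = 151 → 865
20–39: 427 * 0.955 = 408
40–59: 1786 * 0.928 = 1657
60–79: 436 * 0.919 = 401
Giving 865 / 408 / 1657 / 401.
Total after period 2: 865 + 408 + 1657 + 401 = 3331

3331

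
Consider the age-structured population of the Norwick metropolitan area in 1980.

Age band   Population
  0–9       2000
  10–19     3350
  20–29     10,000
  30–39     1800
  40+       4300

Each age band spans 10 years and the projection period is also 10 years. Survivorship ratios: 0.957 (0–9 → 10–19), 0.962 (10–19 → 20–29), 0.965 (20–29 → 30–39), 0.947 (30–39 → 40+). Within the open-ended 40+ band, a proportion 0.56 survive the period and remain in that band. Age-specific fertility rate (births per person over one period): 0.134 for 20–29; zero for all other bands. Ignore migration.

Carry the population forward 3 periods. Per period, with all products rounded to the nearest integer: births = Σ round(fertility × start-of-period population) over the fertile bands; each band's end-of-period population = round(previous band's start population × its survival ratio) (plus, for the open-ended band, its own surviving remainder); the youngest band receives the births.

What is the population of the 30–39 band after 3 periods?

1777

Numbering the groups 1..5 from youngest to oldest:
After projecting period 1:
Births: 10000 * 0.134 = 1340
Group 2: 2000 * 0.957 = 1914
Group 3: 3350 * 0.962 = 3223
Group 4: 10000 * 0.965 = 9650
Group 5: 1800 * 0.947 + 4300 * 0.56 = 1705 + 2408 = 4113
Giving 1340 / 1914 / 3223 / 9650 / 4113.
After projecting period 2:
Births: 3223 * 0.134 = 432
Group 2: 1340 * 0.957 = 1282
Group 3: 1914 * 0.962 = 1841
Group 4: 3223 * 0.965 = 3110
Group 5: 9650 * 0.947 + 4113 * 0.56 = 9139 + 2303 = 11442
Giving 432 / 1282 / 1841 / 3110 / 11442.
After projecting period 3:
Births: 1841 * 0.134 = 247
Group 2: 432 * 0.957 = 413
Group 3: 1282 * 0.962 = 1233
Group 4: 1841 * 0.965 = 1777
Group 5: 3110 * 0.947 + 11442 * 0.56 = 2945 + 6408 = 9353
Giving 247 / 413 / 1233 / 1777 / 9353.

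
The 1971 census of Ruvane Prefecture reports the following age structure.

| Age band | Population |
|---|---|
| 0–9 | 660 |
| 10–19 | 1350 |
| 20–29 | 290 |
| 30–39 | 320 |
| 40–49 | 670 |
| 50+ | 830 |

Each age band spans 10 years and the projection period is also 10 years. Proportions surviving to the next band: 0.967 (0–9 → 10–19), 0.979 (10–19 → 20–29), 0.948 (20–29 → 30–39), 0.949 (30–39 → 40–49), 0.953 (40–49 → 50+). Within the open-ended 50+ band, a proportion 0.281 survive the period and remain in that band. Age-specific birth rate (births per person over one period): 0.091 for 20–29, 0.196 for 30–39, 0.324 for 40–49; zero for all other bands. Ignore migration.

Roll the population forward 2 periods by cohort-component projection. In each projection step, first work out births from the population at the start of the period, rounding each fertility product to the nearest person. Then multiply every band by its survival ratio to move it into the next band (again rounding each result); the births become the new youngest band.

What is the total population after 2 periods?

(Bands numbered youngest = 1 to oldest = 6.)
Period 1:
Births: 290 × 0.091 = 26, 320 × 0.196 = 63, 670 × 0.324 = 217 → total 306
Band 2: 660 × 0.967 = 638
Band 3: 1350 × 0.979 = 1322
Band 4: 290 × 0.948 = 275
Band 5: 320 × 0.949 = 304
Band 6: 670 × 0.953 + 830 × 0.281 = 639 + 233 = 872
→ [306, 638, 1322, 275, 304, 872]
Period 2:
Births: 1322 × 0.091 = 120, 275 × 0.196 = 54, 304 × 0.324 = 98 → total 272
Band 2: 306 × 0.967 = 296
Band 3: 638 × 0.979 = 625
Band 4: 1322 × 0.948 = 1253
Band 5: 275 × 0.949 = 261
Band 6: 304 × 0.953 + 872 × 0.281 = 290 + 245 = 535
→ [272, 296, 625, 1253, 261, 535]
Total after period 2: 272 + 296 + 625 + 1253 + 261 + 535 = 3242

3242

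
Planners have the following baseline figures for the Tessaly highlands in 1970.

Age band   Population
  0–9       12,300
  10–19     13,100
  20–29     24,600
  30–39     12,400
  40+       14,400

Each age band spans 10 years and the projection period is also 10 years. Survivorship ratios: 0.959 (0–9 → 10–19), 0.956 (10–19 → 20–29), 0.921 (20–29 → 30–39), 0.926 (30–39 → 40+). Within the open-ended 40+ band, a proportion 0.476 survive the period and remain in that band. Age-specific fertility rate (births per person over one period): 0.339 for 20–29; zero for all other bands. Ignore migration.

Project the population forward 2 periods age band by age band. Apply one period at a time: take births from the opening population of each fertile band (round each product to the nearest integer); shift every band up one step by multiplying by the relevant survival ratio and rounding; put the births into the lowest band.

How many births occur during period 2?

After projecting period 1:
Births: 24600 × 0.339 = 8339
10–19: 12300 × 0.959 = 11796
20–29: 13100 × 0.956 = 12524
30–39: 24600 × 0.921 = 22657
40+: 12400 × 0.926 + 14400 × 0.476 = 11482 + 6854 = 18336
End of period: [8339, 11796, 12524, 22657, 18336]
After projecting period 2:
Births: 12524 × 0.339 = 4246
10–19: 8339 × 0.959 = 7997
20–29: 11796 × 0.956 = 11277
30–39: 12524 × 0.921 = 11535
40+: 22657 × 0.926 + 18336 × 0.476 = 20980 + 8728 = 29708
End of period: [4246, 7997, 11277, 11535, 29708]

4246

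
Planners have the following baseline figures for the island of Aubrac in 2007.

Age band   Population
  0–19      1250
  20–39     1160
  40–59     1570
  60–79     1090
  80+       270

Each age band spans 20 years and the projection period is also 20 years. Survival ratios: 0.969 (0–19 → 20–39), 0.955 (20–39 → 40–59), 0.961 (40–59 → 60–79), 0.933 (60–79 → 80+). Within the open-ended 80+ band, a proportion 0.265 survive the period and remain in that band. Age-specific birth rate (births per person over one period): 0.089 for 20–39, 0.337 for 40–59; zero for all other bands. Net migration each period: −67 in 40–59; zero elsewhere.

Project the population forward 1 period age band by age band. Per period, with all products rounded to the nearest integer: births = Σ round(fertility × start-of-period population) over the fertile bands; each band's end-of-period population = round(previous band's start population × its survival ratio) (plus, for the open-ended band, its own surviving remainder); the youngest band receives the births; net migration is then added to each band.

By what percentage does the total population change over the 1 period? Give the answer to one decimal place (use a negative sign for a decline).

Numbering the groups 1..5 from youngest to oldest:
After projecting period 1:
Births: 1160 × 0.089 = 103 ; 1570 × 0.337 = 529 — total 632
Group 2: 1250 × 0.969 = 1211
Group 3: 1160 × 0.955 = 1108
Group 4: 1570 × 0.961 = 1509
Group 5: 1090 × 0.933 + 270 × 0.265 = 1017 + 72 = 1089
Net migration: Group 3 − 67 → 1041
Giving 632 / 1211 / 1041 / 1509 / 1089.
Total: 5340 → 5482; change = 142; percentage change = 2.7%

2.7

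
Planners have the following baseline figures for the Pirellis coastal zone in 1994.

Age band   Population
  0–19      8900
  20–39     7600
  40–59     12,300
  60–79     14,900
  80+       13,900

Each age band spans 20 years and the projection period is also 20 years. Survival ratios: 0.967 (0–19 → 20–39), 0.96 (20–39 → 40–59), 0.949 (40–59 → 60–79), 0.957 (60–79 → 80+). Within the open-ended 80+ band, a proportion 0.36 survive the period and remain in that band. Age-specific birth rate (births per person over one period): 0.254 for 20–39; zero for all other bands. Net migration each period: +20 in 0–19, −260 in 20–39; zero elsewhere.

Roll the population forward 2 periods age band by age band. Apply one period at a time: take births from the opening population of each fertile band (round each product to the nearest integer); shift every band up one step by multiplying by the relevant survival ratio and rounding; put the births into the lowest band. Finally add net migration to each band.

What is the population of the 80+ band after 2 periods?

18106

(Bands numbered youngest = 1 to oldest = 5.)
Period 1.
Births: 7600 × 0.254 = 1930
Band 2: 8900 × 0.967 = 8606
Band 3: 7600 × 0.96 = 7296
Band 4: 12300 × 0.949 = 11673
Band 5: 14900 × 0.957 + 13900 × 0.36 = 14259 + 5004 = 19263
Net migration: Band 1 + 20 → 1950; Band 2 − 260 → 8346
Population now: 0–19=1950, 20–39=8346, 40–59=7296, 60–79=11673, 80+=19263
Period 2.
Births: 8346 × 0.254 = 2120
Band 2: 1950 × 0.967 = 1886
Band 3: 8346 × 0.96 = 8012
Band 4: 7296 × 0.949 = 6924
Band 5: 11673 × 0.957 + 19263 × 0.36 = 11171 + 6935 = 18106
Net migration: Band 1 + 20 → 2140; Band 2 − 260 → 1626
Population now: 0–19=2140, 20–39=1626, 40–59=8012, 60–79=6924, 80+=18106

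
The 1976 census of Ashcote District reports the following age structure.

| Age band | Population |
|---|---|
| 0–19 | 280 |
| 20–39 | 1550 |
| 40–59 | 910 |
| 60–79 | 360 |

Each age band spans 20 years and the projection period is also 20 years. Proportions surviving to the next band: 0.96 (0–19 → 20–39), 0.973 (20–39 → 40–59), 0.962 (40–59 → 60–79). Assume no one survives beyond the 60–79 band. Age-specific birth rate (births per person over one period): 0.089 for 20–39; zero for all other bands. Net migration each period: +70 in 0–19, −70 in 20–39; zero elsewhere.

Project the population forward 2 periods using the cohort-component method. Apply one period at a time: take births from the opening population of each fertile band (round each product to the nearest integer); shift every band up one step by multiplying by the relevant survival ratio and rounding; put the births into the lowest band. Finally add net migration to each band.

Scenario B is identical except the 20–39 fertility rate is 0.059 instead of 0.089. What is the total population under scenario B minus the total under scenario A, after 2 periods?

— Period 1 —
Births: 1550 * 0.089 = 138
20–39: 280 * 0.96 = 269
40–59: 1550 * 0.973 = 1508
60–79: 910 * 0.962 = 875
Net migration: 0–19 + 70 → 208; 20–39 − 70 → 199
Giving 208 / 199 / 1508 / 875.
— Period 2 —
Births: 199 * 0.089 = 18
20–39: 208 * 0.96 = 200
40–59: 199 * 0.973 = 194
60–79: 1508 * 0.962 = 1451
Net migration: 0–19 + 70 → 88; 20–39 − 70 → 130
Giving 88 / 130 / 194 / 1451.
Scenario A total after 2 periods: 1863
Scenario B projection —
— Period 1 —
Births: 1550 * 0.059 = 91
20–39: 280 * 0.96 = 269
40–59: 1550 * 0.973 = 1508
60–79: 910 * 0.962 = 875
Net migration: 0–19 + 70 → 161; 20–39 − 70 → 199
Giving 161 / 199 / 1508 / 875.
— Period 2 —
Births: 199 * 0.059 = 12
20–39: 161 * 0.96 = 155
40–59: 199 * 0.973 = 194
60–79: 1508 * 0.962 = 1451
Net migration: 0–19 + 70 → 82; 20–39 − 70 → 85
Giving 82 / 85 / 194 / 1451.
Scenario B total after 2 periods: 1812
Difference B − A = 1812 − 1863 = -51

-51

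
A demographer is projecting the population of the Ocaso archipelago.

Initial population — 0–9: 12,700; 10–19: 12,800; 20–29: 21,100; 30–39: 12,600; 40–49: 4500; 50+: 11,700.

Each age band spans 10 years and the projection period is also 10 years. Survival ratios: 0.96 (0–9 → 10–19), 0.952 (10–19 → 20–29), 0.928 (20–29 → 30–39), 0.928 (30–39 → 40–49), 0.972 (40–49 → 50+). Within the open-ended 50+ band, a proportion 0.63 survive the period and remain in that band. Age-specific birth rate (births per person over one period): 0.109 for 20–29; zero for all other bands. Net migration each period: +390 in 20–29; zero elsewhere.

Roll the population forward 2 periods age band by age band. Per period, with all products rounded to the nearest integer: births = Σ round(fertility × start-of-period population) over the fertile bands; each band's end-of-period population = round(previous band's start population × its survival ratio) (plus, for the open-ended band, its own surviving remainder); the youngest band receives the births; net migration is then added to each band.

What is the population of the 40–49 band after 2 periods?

Numbering the bands 1..6 from youngest to oldest:
After projecting period 1:
Births: 21100 × 0.109 = 2300
Band 2: 12700 × 0.96 = 12192
Band 3: 12800 × 0.952 = 12186
Band 4: 21100 × 0.928 = 19581
Band 5: 12600 × 0.928 = 11693
Band 6: 4500 × 0.972 + 11700 × 0.63 = 4374 + 7371 = 11745
Net migration: Band 3 + 390 → 12576
End of period: [2300, 12192, 12576, 19581, 11693, 11745]
After projecting period 2:
Births: 12576 × 0.109 = 1371
Band 2: 2300 × 0.96 = 2208
Band 3: 12192 × 0.952 = 11607
Band 4: 12576 × 0.928 = 11671
Band 5: 19581 × 0.928 = 18171
Band 6: 11693 × 0.972 + 11745 × 0.63 = 11366 + 7399 = 18765
Net migration: Band 3 + 390 → 11997
End of period: [1371, 2208, 11997, 11671, 18171, 18765]

18171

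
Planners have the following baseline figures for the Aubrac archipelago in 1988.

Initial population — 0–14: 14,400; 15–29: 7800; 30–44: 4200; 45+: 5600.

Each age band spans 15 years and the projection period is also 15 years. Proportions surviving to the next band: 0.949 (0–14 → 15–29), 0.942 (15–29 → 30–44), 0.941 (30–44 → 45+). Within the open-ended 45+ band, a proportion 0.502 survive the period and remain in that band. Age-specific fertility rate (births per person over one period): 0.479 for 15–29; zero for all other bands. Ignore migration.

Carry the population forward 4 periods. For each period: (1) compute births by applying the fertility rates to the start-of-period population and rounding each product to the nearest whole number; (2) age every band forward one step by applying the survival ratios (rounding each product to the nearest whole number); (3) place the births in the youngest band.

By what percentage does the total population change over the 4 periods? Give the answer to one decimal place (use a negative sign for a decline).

-30.4

(Bands numbered youngest = 1 to oldest = 4.)
Period 1.
Births: 7800 × 0.479 = 3736
Band 2: 14400 × 0.949 = 13666
Band 3: 7800 × 0.942 = 7348
Band 4: 4200 × 0.941 + 5600 × 0.502 = 3952 + 2811 = 6763
End of period: [3736, 13666, 7348, 6763]
Period 2.
Births: 13666 × 0.479 = 6546
Band 2: 3736 × 0.949 = 3545
Band 3: 13666 × 0.942 = 12873
Band 4: 7348 × 0.941 + 6763 × 0.502 = 6914 + 3395 = 10309
End of period: [6546, 3545, 12873, 10309]
Period 3.
Births: 3545 × 0.479 = 1698
Band 2: 6546 × 0.949 = 6212
Band 3: 3545 × 0.942 = 3339
Band 4: 12873 × 0.941 + 10309 × 0.502 = 12113 + 5175 = 17288
End of period: [1698, 6212, 3339, 17288]
Period 4.
Births: 6212 × 0.479 = 2976
Band 2: 1698 × 0.949 = 1611
Band 3: 6212 × 0.942 = 5852
Band 4: 3339 × 0.941 + 17288 × 0.502 = 3142 + 8679 = 11821
End of period: [2976, 1611, 5852, 11821]
Total: 32000 → 22260; change = -9740; percentage change = -30.4%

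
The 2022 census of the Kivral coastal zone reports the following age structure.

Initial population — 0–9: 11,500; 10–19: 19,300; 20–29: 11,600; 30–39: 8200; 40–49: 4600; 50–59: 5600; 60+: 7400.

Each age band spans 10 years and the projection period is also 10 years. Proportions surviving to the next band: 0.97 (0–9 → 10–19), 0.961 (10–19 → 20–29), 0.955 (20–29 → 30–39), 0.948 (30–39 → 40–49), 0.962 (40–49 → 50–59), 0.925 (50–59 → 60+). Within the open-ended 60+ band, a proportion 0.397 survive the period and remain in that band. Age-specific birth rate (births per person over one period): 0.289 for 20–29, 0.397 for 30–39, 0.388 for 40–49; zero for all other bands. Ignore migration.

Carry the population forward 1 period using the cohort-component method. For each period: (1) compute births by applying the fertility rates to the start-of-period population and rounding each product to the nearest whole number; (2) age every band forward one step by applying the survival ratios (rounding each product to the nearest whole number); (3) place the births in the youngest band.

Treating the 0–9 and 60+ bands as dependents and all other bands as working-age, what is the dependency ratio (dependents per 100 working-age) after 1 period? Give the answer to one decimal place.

Numbering the groups 1..7 from youngest to oldest:
Period 1.
Births: 11600 × 0.289 = 3352 ; 8200 × 0.397 = 3255 ; 4600 × 0.388 = 1785 → 8392
Group 2: 11500 × 0.97 = 11155
Group 3: 19300 × 0.961 = 18547
Group 4: 11600 × 0.955 = 11078
Group 5: 8200 × 0.948 = 7774
Group 6: 4600 × 0.962 = 4425
Group 7: 5600 × 0.925 + 7400 × 0.397 = 5180 + 2938 = 8118
End of period: [8392, 11155, 18547, 11078, 7774, 4425, 8118]
Dependents (band 0–9 + band 60+) = 8392 + 8118 = 16510; working-age = 52979; ratio = 16510/52979 × 100 = 31.2

31.2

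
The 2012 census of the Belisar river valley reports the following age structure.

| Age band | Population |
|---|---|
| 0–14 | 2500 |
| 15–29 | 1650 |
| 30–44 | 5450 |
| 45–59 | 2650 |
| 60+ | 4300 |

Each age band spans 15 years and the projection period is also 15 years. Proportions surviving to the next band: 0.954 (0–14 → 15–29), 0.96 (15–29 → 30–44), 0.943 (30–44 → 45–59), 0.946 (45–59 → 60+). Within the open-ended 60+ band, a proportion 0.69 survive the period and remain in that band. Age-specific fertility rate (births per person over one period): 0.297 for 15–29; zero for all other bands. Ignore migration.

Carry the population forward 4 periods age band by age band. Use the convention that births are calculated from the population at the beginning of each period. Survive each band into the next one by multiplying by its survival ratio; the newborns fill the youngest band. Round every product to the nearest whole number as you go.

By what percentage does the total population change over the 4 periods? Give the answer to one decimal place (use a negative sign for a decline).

-48.4

Call the groups 1 to 5, youngest first.
— Period 1 —
Births: 1650 * 0.297 = 490
Group 2: 2500 * 0.954 = 2385
Group 3: 1650 * 0.96 = 1584
Group 4: 5450 * 0.943 = 5139
Group 5: 2650 * 0.946 + 4300 * 0.69 = 2507 + 2967 = 5474
→ [490, 2385, 1584, 5139, 5474]
— Period 2 —
Births: 2385 * 0.297 = 708
Group 2: 490 * 0.954 = 467
Group 3: 2385 * 0.96 = 2290
Group 4: 1584 * 0.943 = 1494
Group 5: 5139 * 0.946 + 5474 * 0.69 = 4861 + 3777 = 8638
→ [708, 467, 2290, 1494, 8638]
— Period 3 —
Births: 467 * 0.297 = 139
Group 2: 708 * 0.954 = 675
Group 3: 467 * 0.96 = 448
Group 4: 2290 * 0.943 = 2159
Group 5: 1494 * 0.946 + 8638 * 0.69 = 1413 + 5960 = 7373
→ [139, 675, 448, 2159, 7373]
— Period 4 —
Births: 675 * 0.297 = 200
Group 2: 139 * 0.954 = 133
Group 3: 675 * 0.96 = 648
Group 4: 448 * 0.943 = 422
Group 5: 2159 * 0.946 + 7373 * 0.69 = 2042 + 5087 = 7129
→ [200, 133, 648, 422, 7129]
Total: 16550 → 8532; change = -8018; percentage change = -48.4%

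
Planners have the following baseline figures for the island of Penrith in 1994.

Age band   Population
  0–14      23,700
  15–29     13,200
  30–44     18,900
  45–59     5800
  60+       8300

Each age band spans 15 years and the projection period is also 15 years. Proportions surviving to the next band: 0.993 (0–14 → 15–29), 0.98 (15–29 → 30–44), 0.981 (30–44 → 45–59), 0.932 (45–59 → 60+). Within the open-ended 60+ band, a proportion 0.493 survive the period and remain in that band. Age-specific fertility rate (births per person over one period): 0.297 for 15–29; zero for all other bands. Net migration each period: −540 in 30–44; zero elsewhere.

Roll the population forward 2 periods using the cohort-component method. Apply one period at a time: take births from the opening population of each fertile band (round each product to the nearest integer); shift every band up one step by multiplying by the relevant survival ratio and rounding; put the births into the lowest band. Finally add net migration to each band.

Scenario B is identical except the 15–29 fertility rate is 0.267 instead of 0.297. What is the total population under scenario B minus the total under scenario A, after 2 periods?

-1100

Call the bands 1 to 5, youngest first.
— Period 1 —
Births: 13200 × 0.297 = 3920
Band 2: 23700 × 0.993 = 23534
Band 3: 13200 × 0.98 = 12936
Band 4: 18900 × 0.981 = 18541
Band 5: 5800 × 0.932 + 8300 × 0.493 = 5406 + 4092 = 9498
Net migration: Band 3 − 540 → 12396
Giving 3920 / 23534 / 12396 / 18541 / 9498.
— Period 2 —
Births: 23534 × 0.297 = 6990
Band 2: 3920 × 0.993 = 3893
Band 3: 23534 × 0.98 = 23063
Band 4: 12396 × 0.981 = 12160
Band 5: 18541 × 0.932 + 9498 × 0.493 = 17280 + 4683 = 21963
Net migration: Band 3 − 540 → 22523
Giving 6990 / 3893 / 22523 / 12160 / 21963.
Scenario A total after 2 periods: 67529
Scenario B projection —
— Period 1 —
Births: 13200 × 0.267 = 3524
Band 2: 23700 × 0.993 = 23534
Band 3: 13200 × 0.98 = 12936
Band 4: 18900 × 0.981 = 18541
Band 5: 5800 × 0.932 + 8300 × 0.493 = 5406 + 4092 = 9498
Net migration: Band 3 − 540 → 12396
Giving 3524 / 23534 / 12396 / 18541 / 9498.
— Period 2 —
Births: 23534 × 0.267 = 6284
Band 2: 3524 × 0.993 = 3499
Band 3: 23534 × 0.98 = 23063
Band 4: 12396 × 0.981 = 12160
Band 5: 18541 × 0.932 + 9498 × 0.493 = 17280 + 4683 = 21963
Net migration: Band 3 − 540 → 22523
Giving 6284 / 3499 / 22523 / 12160 / 21963.
Scenario B total after 2 periods: 66429
Difference B − A = 66429 − 67529 = -1100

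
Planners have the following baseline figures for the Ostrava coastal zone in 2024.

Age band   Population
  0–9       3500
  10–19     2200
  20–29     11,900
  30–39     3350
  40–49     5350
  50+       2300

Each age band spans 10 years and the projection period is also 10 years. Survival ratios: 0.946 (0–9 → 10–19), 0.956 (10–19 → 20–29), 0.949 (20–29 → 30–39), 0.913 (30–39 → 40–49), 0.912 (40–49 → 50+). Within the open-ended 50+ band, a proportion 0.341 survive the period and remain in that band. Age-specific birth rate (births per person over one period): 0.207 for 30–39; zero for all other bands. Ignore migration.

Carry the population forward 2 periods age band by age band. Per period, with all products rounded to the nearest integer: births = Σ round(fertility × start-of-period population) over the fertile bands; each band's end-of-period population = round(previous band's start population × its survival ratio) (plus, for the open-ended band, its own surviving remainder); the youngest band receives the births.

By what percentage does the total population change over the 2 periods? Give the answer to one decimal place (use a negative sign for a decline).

-18.9

[period 1]
Births: 3350 × 0.207 = 693
10–19: 3500 × 0.946 = 3311
20–29: 2200 × 0.956 = 2103
30–39: 11900 × 0.949 = 11293
40–49: 3350 × 0.913 = 3059
50+: 5350 × 0.912 + 2300 × 0.341 = 4879 + 784 = 5663
→ [693, 3311, 2103, 11293, 3059, 5663]
[period 2]
Births: 11293 × 0.207 = 2338
10–19: 693 × 0.946 = 656
20–29: 3311 × 0.956 = 3165
30–39: 2103 × 0.949 = 1996
40–49: 11293 × 0.913 = 10311
50+: 3059 × 0.912 + 5663 × 0.341 = 2790 + 1931 = 4721
→ [2338, 656, 3165, 1996, 10311, 4721]
Total: 28600 → 23187; change = -5413; percentage change = -18.9%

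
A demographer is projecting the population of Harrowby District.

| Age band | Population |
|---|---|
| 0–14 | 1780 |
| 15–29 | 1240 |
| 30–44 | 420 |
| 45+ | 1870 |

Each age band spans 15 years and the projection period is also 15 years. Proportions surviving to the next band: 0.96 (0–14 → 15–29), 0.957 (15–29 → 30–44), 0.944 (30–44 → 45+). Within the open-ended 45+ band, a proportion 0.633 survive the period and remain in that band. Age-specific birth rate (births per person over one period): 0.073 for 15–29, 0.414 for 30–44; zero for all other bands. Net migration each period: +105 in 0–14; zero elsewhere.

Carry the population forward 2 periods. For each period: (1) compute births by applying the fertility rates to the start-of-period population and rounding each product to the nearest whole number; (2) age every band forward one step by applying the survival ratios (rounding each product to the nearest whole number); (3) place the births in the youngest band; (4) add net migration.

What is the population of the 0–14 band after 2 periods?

721

[period 1]
Births: 1240 × 0.073 = 91 ; 420 × 0.414 = 174 ⇒ total 265
15–29: 1780 × 0.96 = 1709
30–44: 1240 × 0.957 = 1187
45+: 420 × 0.944 + 1870 × 0.633 = 396 + 1184 = 1580
Net migration: 0–14 + 105 → 370
End of period: [370, 1709, 1187, 1580]
[period 2]
Births: 1709 × 0.073 = 125 ; 1187 × 0.414 = 491 ⇒ total 616
15–29: 370 × 0.96 = 355
30–44: 1709 × 0.957 = 1636
45+: 1187 × 0.944 + 1580 × 0.633 = 1121 + 1000 = 2121
Net migration: 0–14 + 105 → 721
End of period: [721, 355, 1636, 2121]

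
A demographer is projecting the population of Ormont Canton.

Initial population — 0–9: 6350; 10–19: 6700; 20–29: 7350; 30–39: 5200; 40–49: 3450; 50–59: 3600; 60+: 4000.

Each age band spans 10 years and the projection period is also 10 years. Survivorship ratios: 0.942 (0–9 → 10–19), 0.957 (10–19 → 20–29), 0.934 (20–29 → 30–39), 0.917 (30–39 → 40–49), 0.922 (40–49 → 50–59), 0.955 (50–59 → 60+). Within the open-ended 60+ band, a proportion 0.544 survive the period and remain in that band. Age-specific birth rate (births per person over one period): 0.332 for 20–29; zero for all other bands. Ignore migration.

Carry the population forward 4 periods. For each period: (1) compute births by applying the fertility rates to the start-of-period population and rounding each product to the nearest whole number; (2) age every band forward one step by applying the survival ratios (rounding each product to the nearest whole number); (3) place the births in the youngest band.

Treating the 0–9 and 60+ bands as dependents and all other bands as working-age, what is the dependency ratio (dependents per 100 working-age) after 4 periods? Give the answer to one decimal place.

Numbering the groups 1..7 from youngest to oldest:
Period 1.
Births: 7350 × 0.332 = 2440
Group 2: 6350 × 0.942 = 5982
Group 3: 6700 × 0.957 = 6412
Group 4: 7350 × 0.934 = 6865
Group 5: 5200 × 0.917 = 4768
Group 6: 3450 × 0.922 = 3181
Group 7: 3600 × 0.955 + 4000 × 0.544 = 3438 + 2176 = 5614
Population now: 0–9=2440, 10–19=5982, 20–29=6412, 30–39=6865, 40–49=4768, 50–59=3181, 60+=5614
Period 2.
Births: 6412 × 0.332 = 2129
Group 2: 2440 × 0.942 = 2298
Group 3: 5982 × 0.957 = 5725
Group 4: 6412 × 0.934 = 5989
Group 5: 6865 × 0.917 = 6295
Group 6: 4768 × 0.922 = 4396
Group 7: 3181 × 0.955 + 5614 × 0.544 = 3038 + 3054 = 6092
Population now: 0–9=2129, 10–19=2298, 20–29=5725, 30–39=5989, 40–49=6295, 50–59=4396, 60+=6092
Period 3.
Births: 5725 × 0.332 = 1901
Group 2: 2129 × 0.942 = 2006
Group 3: 2298 × 0.957 = 2199
Group 4: 5725 × 0.934 = 5347
Group 5: 5989 × 0.917 = 5492
Group 6: 6295 × 0.922 = 5804
Group 7: 4396 × 0.955 + 6092 × 0.544 = 4198 + 3314 = 7512
Population now: 0–9=1901, 10–19=2006, 20–29=2199, 30–39=5347, 40–49=5492, 50–59=5804, 60+=7512
Period 4.
Births: 2199 × 0.332 = 730
Group 2: 1901 × 0.942 = 1791
Group 3: 2006 × 0.957 = 1920
Group 4: 2199 × 0.934 = 2054
Group 5: 5347 × 0.917 = 4903
Group 6: 5492 × 0.922 = 5064
Group 7: 5804 × 0.955 + 7512 × 0.544 = 5543 + 4087 = 9630
Population now: 0–9=730, 10–19=1791, 20–29=1920, 30–39=2054, 40–49=4903, 50–59=5064, 60+=9630
Dependents (band 0–9 + band 60+) = 730 + 9630 = 10360; working-age = 15732; ratio = 10360/15732 × 100 = 65.9

65.9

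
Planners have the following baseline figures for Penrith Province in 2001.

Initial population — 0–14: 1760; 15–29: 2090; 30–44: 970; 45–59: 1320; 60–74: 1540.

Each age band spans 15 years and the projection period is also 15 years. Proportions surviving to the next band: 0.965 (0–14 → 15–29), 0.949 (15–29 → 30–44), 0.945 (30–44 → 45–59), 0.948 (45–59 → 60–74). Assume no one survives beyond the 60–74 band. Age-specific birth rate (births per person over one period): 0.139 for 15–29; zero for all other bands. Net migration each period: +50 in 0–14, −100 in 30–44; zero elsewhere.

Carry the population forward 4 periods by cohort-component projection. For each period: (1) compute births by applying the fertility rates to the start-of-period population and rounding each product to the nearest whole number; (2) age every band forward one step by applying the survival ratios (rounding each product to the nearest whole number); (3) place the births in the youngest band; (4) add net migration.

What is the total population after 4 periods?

1897

Numbering the groups 1..5 from youngest to oldest:
Period 1.
Births: 2090 * 0.139 = 291
Group 2: 1760 * 0.965 = 1698
Group 3: 2090 * 0.949 = 1983
Group 4: 970 * 0.945 = 917
Group 5: 1320 * 0.948 = 1251
Net migration: Group 1 + 50 → 341; Group 3 − 100 → 1883
→ [341, 1698, 1883, 917, 1251]
Period 2.
Births: 1698 * 0.139 = 236
Group 2: 341 * 0.965 = 329
Group 3: 1698 * 0.949 = 1611
Group 4: 1883 * 0.945 = 1779
Group 5: 917 * 0.948 = 869
Net migration: Group 1 + 50 → 286; Group 3 − 100 → 1511
→ [286, 329, 1511, 1779, 869]
Period 3.
Births: 329 * 0.139 = 46
Group 2: 286 * 0.965 = 276
Group 3: 329 * 0.949 = 312
Group 4: 1511 * 0.945 = 1428
Group 5: 1779 * 0.948 = 1686
Net migration: Group 1 + 50 → 96; Group 3 − 100 → 212
→ [96, 276, 212, 1428, 1686]
Period 4.
Births: 276 * 0.139 = 38
Group 2: 96 * 0.965 = 93
Group 3: 276 * 0.949 = 262
Group 4: 212 * 0.945 = 200
Group 5: 1428 * 0.948 = 1354
Net migration: Group 1 + 50 → 88; Group 3 − 100 → 162
→ [88, 93, 162, 200, 1354]
Total after period 4: 88 + 93 + 162 + 200 + 1354 = 1897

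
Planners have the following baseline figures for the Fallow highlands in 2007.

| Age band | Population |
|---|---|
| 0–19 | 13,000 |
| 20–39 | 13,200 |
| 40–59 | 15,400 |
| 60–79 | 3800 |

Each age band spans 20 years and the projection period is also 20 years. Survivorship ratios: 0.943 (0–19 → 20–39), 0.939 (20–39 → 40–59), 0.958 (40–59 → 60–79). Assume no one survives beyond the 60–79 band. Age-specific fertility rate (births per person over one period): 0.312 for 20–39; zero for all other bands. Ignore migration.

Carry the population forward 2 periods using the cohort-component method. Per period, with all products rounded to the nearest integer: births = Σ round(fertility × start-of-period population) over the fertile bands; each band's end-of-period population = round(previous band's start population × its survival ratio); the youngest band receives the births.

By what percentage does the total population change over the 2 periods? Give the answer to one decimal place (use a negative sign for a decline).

— Period 1 —
Births: 13200 × 0.312 = 4118
20–39: 13000 × 0.943 = 12259
40–59: 13200 × 0.939 = 12395
60–79: 15400 × 0.958 = 14753
Population now: 0–19=4118, 20–39=12259, 40–59=12395, 60–79=14753
— Period 2 —
Births: 12259 × 0.312 = 3825
20–39: 4118 × 0.943 = 3883
40–59: 12259 × 0.939 = 11511
60–79: 12395 × 0.958 = 11874
Population now: 0–19=3825, 20–39=3883, 40–59=11511, 60–79=11874
Total: 45400 → 31093; change = -14307; percentage change = -31.5%

-31.5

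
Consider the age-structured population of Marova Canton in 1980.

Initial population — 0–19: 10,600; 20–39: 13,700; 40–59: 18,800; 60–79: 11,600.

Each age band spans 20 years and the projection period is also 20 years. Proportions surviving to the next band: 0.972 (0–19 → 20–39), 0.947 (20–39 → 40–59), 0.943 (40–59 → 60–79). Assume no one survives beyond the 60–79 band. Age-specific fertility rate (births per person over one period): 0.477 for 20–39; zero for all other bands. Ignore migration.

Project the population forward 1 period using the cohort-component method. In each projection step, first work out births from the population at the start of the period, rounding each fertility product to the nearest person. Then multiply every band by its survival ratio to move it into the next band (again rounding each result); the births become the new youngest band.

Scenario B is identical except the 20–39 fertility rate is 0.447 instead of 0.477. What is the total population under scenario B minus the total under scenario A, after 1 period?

Call the bands 1 to 4, youngest first.
Period 1.
Births: 13700 × 0.477 = 6535
Band 2: 10600 × 0.972 = 10303
Band 3: 13700 × 0.947 = 12974
Band 4: 18800 × 0.943 = 17728
Giving 6535 / 10303 / 12974 / 17728.
Scenario A total after 1 period: 47540
Scenario B projection —
Period 1.
Births: 13700 × 0.447 = 6124
Band 2: 10600 × 0.972 = 10303
Band 3: 13700 × 0.947 = 12974
Band 4: 18800 × 0.943 = 17728
Giving 6124 / 10303 / 12974 / 17728.
Scenario B total after 1 period: 47129
Difference B − A = 47129 − 47540 = -411

-411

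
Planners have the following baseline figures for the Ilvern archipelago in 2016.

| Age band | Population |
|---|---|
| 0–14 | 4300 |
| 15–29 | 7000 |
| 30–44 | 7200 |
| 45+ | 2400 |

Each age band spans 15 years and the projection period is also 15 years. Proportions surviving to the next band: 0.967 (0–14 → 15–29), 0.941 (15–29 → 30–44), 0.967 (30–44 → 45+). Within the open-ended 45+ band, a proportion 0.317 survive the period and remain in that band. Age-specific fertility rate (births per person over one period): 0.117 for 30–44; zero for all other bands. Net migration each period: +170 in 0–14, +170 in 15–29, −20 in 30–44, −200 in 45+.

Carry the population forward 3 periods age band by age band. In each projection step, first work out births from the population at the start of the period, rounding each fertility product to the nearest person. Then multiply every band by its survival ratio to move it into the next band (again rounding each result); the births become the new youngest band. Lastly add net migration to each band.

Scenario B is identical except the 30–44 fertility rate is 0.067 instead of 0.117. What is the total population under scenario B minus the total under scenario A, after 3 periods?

-847

After projecting period 1:
Births: 7200 × 0.117 = 842
15–29: 4300 × 0.967 = 4158
30–44: 7000 × 0.941 = 6587
45+: 7200 × 0.967 + 2400 × 0.317 = 6962 + 761 = 7723
Net migration: 0–14 + 170 → 1012; 15–29 + 170 → 4328; 30–44 − 20 → 6567; 45+ − 200 → 7523
Population now: 0–14=1012, 15–29=4328, 30–44=6567, 45+=7523
After projecting period 2:
Births: 6567 × 0.117 = 768
15–29: 1012 × 0.967 = 979
30–44: 4328 × 0.941 = 4073
45+: 6567 × 0.967 + 7523 × 0.317 = 6350 + 2385 = 8735
Net migration: 0–14 + 170 → 938; 15–29 + 170 → 1149; 30–44 − 20 → 4053; 45+ − 200 → 8535
Population now: 0–14=938, 15–29=1149, 30–44=4053, 45+=8535
After projecting period 3:
Births: 4053 × 0.117 = 474
15–29: 938 × 0.967 = 907
30–44: 1149 × 0.941 = 1081
45+: 4053 × 0.967 + 8535 × 0.317 = 3919 + 2706 = 6625
Net migration: 0–14 + 170 → 644; 15–29 + 170 → 1077; 30–44 − 20 → 1061; 45+ − 200 → 6425
Population now: 0–14=644, 15–29=1077, 30–44=1061, 45+=6425
Scenario A total after 3 periods: 9207
Scenario B projection —
After projecting period 1:
Births: 7200 × 0.067 = 482
15–29: 4300 × 0.967 = 4158
30–44: 7000 × 0.941 = 6587
45+: 7200 × 0.967 + 2400 × 0.317 = 6962 + 761 = 7723
Net migration: 0–14 + 170 → 652; 15–29 + 170 → 4328; 30–44 − 20 → 6567; 45+ − 200 → 7523
Population now: 0–14=652, 15–29=4328, 30–44=6567, 45+=7523
After projecting period 2:
Births: 6567 × 0.067 = 440
15–29: 652 × 0.967 = 630
30–44: 4328 × 0.941 = 4073
45+: 6567 × 0.967 + 7523 × 0.317 = 6350 + 2385 = 8735
Net migration: 0–14 + 170 → 610; 15–29 + 170 → 800; 30–44 − 20 → 4053; 45+ − 200 → 8535
Population now: 0–14=610, 15–29=800, 30–44=4053, 45+=8535
After projecting period 3:
Births: 4053 × 0.067 = 272
15–29: 610 × 0.967 = 590
30–44: 800 × 0.941 = 753
45+: 4053 × 0.967 + 8535 × 0.317 = 3919 + 2706 = 6625
Net migration: 0–14 + 170 → 442; 15–29 + 170 → 760; 30–44 − 20 → 733; 45+ − 200 → 6425
Population now: 0–14=442, 15–29=760, 30–44=733, 45+=6425
Scenario B total after 3 periods: 8360
Difference B − A = 8360 − 9207 = -847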